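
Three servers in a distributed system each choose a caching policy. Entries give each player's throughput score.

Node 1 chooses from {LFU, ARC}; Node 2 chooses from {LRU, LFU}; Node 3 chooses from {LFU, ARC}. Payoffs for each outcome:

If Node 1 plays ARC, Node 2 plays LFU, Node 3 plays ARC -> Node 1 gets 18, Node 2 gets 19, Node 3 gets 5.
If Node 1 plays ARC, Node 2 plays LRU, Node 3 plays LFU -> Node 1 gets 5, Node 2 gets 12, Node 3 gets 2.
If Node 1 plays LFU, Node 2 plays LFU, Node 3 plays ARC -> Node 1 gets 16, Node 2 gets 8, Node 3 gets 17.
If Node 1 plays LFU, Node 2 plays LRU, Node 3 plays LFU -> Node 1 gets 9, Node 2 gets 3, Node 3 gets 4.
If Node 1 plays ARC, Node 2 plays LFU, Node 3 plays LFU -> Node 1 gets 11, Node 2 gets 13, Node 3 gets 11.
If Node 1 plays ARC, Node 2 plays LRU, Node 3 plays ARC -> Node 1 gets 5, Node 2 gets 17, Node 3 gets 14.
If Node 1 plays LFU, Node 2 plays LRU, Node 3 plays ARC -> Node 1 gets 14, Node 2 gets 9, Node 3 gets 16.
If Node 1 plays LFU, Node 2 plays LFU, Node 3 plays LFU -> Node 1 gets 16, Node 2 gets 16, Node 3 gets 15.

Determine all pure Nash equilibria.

(LFU, LRU, ARC)

Node 1 against (LRU, LFU): payoffs 9, 5 → best response LFU.
Node 1 against (LRU, ARC): payoffs 14, 5 → best response LFU.
Node 1 against (LFU, LFU): payoffs 16, 11 → best response LFU.
Node 1 against (LFU, ARC): payoffs 16, 18 → best response ARC.
Node 2 against (LFU, LFU): payoffs 3, 16 → best response LFU.
Node 2 against (LFU, ARC): payoffs 9, 8 → best response LRU.
Node 2 against (ARC, LFU): payoffs 12, 13 → best response LFU.
Node 2 against (ARC, ARC): payoffs 17, 19 → best response LFU.
Node 3 against (LFU, LRU): payoffs 4, 16 → best response ARC.
Node 3 against (LFU, LFU): payoffs 15, 17 → best response ARC.
Node 3 against (ARC, LRU): payoffs 2, 14 → best response ARC.
Node 3 against (ARC, LFU): payoffs 11, 5 → best response LFU.
Mutual best responses: (LFU, LRU, ARC).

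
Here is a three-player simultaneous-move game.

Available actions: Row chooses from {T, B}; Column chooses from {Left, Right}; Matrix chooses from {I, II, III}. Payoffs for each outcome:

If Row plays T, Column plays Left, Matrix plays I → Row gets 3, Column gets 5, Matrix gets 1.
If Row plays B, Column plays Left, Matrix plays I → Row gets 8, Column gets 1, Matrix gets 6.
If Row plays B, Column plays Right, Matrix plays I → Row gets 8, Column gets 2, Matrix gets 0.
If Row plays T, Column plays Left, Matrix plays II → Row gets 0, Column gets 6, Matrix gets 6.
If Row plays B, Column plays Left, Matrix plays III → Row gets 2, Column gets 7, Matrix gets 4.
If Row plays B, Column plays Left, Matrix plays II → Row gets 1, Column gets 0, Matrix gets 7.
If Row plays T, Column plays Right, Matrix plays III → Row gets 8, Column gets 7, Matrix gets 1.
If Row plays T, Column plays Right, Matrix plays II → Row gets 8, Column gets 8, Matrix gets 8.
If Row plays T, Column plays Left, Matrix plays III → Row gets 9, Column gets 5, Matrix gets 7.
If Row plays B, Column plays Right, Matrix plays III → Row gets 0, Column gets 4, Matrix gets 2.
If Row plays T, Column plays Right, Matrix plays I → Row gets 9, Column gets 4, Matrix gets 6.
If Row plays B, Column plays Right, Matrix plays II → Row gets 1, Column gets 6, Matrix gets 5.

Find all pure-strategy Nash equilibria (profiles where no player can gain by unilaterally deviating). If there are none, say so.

(T, Left, I): Row can switch to B (3 → 8). Not NE.
(T, Left, II): Row can switch to B (0 → 1). Not NE.
(T, Left, III): Column can switch to Right (5 → 7). Not NE.
(T, Right, I): Column can switch to Left (4 → 5). Not NE.
(T, Right, II): Row gets 8, best alternative 1; Column gets 8, best alternative 6; Matrix gets 8, best alternative 6. No profitable deviation — NE.
(T, Right, III): Matrix can switch to I (1 → 6). Not NE.
(B, Left, I): Column can switch to Right (1 → 2). Not NE.
(B, Left, II): Column can switch to Right (0 → 6). Not NE.
(B, Left, III): Row can switch to T (2 → 9). Not NE.
(The remaining 3 profiles each have a profitable deviation by the same check.)

Pure NE: (T, Right, II)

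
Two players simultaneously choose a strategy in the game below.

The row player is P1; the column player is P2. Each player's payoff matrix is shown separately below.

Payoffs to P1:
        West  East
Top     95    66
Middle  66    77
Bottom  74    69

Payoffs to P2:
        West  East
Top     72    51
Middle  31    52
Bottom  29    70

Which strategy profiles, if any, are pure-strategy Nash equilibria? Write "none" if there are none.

Pure-strategy Nash equilibria: (Top, West), (Middle, East)

For each player, find the best response to each opponent profile; mutual best responses are the pure NE.
P1 against West: payoffs 95, 66, 74 → best response Top.
P1 against East: payoffs 66, 77, 69 → best response Middle.
P2 against Top: payoffs 72, 51 → best response West.
P2 against Middle: payoffs 31, 52 → best response East.
P2 against Bottom: payoffs 29, 70 → best response East.
Mutual best responses: (Top, West); (Middle, East).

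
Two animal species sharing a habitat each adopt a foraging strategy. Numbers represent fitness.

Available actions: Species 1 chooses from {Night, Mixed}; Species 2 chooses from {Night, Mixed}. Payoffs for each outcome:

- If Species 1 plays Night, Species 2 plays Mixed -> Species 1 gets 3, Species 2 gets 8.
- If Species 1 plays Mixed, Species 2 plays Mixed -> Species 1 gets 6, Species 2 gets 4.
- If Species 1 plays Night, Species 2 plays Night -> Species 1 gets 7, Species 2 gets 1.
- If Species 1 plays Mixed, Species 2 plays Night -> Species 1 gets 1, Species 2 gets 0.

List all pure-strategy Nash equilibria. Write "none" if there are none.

Mark each player's best response to every combination of opponents' strategies; a profile where every player is best-responding is a pure Nash equilibrium.
Species 1 against Night: payoffs 7, 1 → best response Night.
Species 1 against Mixed: payoffs 3, 6 → best response Mixed.
Species 2 against Night: payoffs 1, 8 → best response Mixed.
Species 2 against Mixed: payoffs 0, 4 → best response Mixed.
Mutual best responses: (Mixed, Mixed).

Pure NE: (Mixed, Mixed)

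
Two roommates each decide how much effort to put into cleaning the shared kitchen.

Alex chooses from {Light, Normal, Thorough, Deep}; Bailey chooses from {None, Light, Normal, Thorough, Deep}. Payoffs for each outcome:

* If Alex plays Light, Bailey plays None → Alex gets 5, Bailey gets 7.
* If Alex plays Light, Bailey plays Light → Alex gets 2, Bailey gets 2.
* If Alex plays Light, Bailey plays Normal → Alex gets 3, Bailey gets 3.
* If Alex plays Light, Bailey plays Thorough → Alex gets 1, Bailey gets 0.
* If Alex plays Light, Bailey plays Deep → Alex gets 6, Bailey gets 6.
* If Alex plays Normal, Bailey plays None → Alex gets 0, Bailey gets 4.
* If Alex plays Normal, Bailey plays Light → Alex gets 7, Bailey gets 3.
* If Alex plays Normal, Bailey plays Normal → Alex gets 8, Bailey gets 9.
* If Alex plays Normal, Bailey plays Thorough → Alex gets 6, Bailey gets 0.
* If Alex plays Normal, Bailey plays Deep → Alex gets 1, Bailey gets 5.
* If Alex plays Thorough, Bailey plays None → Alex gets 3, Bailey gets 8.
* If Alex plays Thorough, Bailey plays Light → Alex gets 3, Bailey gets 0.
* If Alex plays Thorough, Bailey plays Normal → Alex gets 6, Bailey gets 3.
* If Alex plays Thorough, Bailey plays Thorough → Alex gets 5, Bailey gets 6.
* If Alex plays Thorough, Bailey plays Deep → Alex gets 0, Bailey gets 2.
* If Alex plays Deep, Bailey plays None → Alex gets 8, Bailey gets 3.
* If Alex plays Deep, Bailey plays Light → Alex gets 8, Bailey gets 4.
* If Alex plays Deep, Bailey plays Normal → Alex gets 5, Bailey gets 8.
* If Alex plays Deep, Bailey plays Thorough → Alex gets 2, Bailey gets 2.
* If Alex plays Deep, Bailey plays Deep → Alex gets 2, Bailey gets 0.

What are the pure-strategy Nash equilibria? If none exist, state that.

Pure NE: (Normal, Normal)

(Light, None): Alex can switch to Deep (5 → 8). Not NE.
(Light, Light): Alex can switch to Normal (2 → 7). Not NE.
(Light, Normal): Alex can switch to Normal (3 → 8). Not NE.
(Light, Thorough): Alex can switch to Normal (1 → 6). Not NE.
(Light, Deep): Bailey can switch to None (6 → 7). Not NE.
(Normal, None): Alex can switch to Light (0 → 5). Not NE.
(Normal, Normal): Alex gets 8, best alternative 6; Bailey gets 9, best alternative 5. No profitable deviation — NE.
(The remaining 13 profiles each have a profitable deviation by the same check.)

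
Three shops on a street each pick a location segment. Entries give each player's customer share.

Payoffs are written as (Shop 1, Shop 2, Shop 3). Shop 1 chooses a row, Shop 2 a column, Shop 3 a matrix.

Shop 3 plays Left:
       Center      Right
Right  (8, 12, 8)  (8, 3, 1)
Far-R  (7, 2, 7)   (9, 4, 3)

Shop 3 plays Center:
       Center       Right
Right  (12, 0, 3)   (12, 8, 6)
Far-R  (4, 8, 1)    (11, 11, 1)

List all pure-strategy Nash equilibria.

(Right, Center, Left): Shop 1 gets 8, best alternative 7; Shop 2 gets 12, best alternative 3; Shop 3 gets 8, best alternative 3. No profitable deviation — NE.
(Right, Center, Center): Shop 2 can switch to Right (0 → 8). Not NE.
(Right, Right, Left): Shop 1 can switch to Far-R (8 → 9). Not NE.
(Right, Right, Center): Shop 1 gets 12, best alternative 11; Shop 2 gets 8, best alternative 0; Shop 3 gets 6, best alternative 1. No profitable deviation — NE.
(Far-R, Center, Left): Shop 1 can switch to Right (7 → 8). Not NE.
(Far-R, Center, Center): Shop 1 can switch to Right (4 → 12). Not NE.
(Far-R, Right, Left): Shop 1 gets 9, best alternative 8; Shop 2 gets 4, best alternative 2; Shop 3 gets 3, best alternative 1. No profitable deviation — NE.
(Far-R, Right, Center): Shop 1 can switch to Right (11 → 12). Not NE.

The pure Nash equilibria are (Right, Center, Left); (Right, Right, Center); (Far-R, Right, Left).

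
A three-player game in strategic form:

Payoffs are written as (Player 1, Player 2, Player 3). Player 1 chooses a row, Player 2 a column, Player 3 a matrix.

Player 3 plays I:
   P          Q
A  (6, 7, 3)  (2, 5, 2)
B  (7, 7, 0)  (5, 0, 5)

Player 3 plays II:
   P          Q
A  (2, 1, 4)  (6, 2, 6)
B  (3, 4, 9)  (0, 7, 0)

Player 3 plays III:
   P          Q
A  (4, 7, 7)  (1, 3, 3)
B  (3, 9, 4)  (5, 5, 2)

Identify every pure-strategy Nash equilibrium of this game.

(A, P, I): Player 1 can switch to B (6 → 7). Not NE.
(A, P, II): Player 1 can switch to B (2 → 3). Not NE.
(A, P, III): Player 1 gets 4, best alternative 3; Player 2 gets 7, best alternative 3; Player 3 gets 7, best alternative 4. No profitable deviation — NE.
(A, Q, I): Player 1 can switch to B (2 → 5). Not NE.
(A, Q, II): Player 1 gets 6, best alternative 0; Player 2 gets 2, best alternative 1; Player 3 gets 6, best alternative 3. No profitable deviation — NE.
(A, Q, III): Player 1 can switch to B (1 → 5). Not NE.
(B, P, I): Player 3 can switch to II (0 → 9). Not NE.
(B, P, II): Player 2 can switch to Q (4 → 7). Not NE.
(B, P, III): Player 1 can switch to A (3 → 4). Not NE.
(B, Q, I): Player 2 can switch to P (0 → 7). Not NE.
(B, Q, II): Player 1 can switch to A (0 → 6). Not NE.
(B, Q, III): Player 2 can switch to P (5 → 9). Not NE.

The pure Nash equilibria are (A, P, III) and (A, Q, II).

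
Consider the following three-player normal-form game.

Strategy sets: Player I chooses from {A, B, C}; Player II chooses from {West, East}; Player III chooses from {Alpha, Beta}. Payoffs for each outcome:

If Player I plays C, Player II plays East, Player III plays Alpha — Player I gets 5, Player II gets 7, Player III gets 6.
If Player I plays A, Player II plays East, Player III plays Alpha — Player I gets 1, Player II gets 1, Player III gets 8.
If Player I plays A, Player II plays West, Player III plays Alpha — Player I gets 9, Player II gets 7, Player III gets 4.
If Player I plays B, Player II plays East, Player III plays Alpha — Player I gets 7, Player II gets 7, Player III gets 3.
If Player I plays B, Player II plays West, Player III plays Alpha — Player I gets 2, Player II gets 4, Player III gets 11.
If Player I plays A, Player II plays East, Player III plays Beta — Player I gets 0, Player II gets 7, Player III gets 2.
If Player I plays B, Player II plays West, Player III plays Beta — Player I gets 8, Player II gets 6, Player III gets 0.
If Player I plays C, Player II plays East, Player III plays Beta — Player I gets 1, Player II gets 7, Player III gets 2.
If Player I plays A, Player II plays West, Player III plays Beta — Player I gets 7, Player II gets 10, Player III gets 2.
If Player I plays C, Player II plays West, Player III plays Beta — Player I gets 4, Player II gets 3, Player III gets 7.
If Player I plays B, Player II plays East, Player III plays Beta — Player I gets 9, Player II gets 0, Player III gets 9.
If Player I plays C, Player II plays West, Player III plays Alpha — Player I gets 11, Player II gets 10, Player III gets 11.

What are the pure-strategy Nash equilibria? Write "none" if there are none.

Pure NE: (C, West, Alpha)

(A, West, Alpha): Player I can switch to C (9 → 11). Not NE.
(A, West, Beta): Player I can switch to B (7 → 8). Not NE.
(A, East, Alpha): Player I can switch to B (1 → 7). Not NE.
(A, East, Beta): Player I can switch to B (0 → 9). Not NE.
(B, West, Alpha): Player I can switch to A (2 → 9). Not NE.
(B, West, Beta): Player III can switch to Alpha (0 → 11). Not NE.
(B, East, Alpha): Player III can switch to Beta (3 → 9). Not NE.
(B, East, Beta): Player II can switch to West (0 → 6). Not NE.
(C, West, Alpha): Player I gets 11, best alternative 9; Player II gets 10, best alternative 7; Player III gets 11, best alternative 7. No profitable deviation — NE.
(The remaining 3 profiles each have a profitable deviation by the same check.)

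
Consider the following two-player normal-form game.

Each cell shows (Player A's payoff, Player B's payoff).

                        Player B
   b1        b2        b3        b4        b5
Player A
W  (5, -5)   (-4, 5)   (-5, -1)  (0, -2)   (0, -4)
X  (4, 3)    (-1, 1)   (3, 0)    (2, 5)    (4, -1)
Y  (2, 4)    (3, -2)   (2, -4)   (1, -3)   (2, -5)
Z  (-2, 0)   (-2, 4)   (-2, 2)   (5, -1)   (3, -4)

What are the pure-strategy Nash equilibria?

Player A against b1: payoffs 5, 4, 2, -2 → best response W.
Player A against b2: payoffs -4, -1, 3, -2 → best response Y.
Player A against b3: payoffs -5, 3, 2, -2 → best response X.
Player A against b4: payoffs 0, 2, 1, 5 → best response Z.
Player A against b5: payoffs 0, 4, 2, 3 → best response X.
Player B against W: payoffs -5, 5, -1, -2, -4 → best response b2.
Player B against X: payoffs 3, 1, 0, 5, -1 → best response b4.
Player B against Y: payoffs 4, -2, -4, -3, -5 → best response b1.
Player B against Z: payoffs 0, 4, 2, -1, -4 → best response b2.
No profile is a mutual best response for all players.

There is no pure-strategy Nash equilibrium.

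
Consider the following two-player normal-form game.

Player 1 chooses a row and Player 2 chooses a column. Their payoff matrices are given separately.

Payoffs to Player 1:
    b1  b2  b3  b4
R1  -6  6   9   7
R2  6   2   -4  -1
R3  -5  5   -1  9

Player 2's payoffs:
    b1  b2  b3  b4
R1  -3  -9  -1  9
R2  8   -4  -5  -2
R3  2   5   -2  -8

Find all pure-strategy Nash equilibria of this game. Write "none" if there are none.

Mark each player's best response to every combination of opponents' strategies; a profile where every player is best-responding is a pure Nash equilibrium.
Player 1 against b1: payoffs -6, 6, -5 → best response R2.
Player 1 against b2: payoffs 6, 2, 5 → best response R1.
Player 1 against b3: payoffs 9, -4, -1 → best response R1.
Player 1 against b4: payoffs 7, -1, 9 → best response R3.
Player 2 against R1: payoffs -3, -9, -1, 9 → best response b4.
Player 2 against R2: payoffs 8, -4, -5, -2 → best response b1.
Player 2 against R3: payoffs 2, 5, -2, -8 → best response b2.
Mutual best responses: (R2, b1).

The unique pure-strategy Nash equilibrium is (R2, b1).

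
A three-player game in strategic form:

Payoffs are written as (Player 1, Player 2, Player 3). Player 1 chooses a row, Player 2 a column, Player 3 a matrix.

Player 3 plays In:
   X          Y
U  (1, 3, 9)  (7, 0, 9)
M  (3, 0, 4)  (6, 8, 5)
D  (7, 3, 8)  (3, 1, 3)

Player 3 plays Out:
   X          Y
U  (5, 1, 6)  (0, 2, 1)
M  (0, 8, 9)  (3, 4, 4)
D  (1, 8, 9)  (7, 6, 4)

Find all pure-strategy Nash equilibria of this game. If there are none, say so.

Player 1 against (X, In): payoffs 1, 3, 7 → best response D.
Player 1 against (X, Out): payoffs 5, 0, 1 → best response U.
Player 1 against (Y, In): payoffs 7, 6, 3 → best response U.
Player 1 against (Y, Out): payoffs 0, 3, 7 → best response D.
Player 2 against (U, In): payoffs 3, 0 → best response X.
Player 2 against (U, Out): payoffs 1, 2 → best response Y.
Player 2 against (M, In): payoffs 0, 8 → best response Y.
Player 2 against (M, Out): payoffs 8, 4 → best response X.
Player 2 against (D, In): payoffs 3, 1 → best response X.
Player 2 against (D, Out): payoffs 8, 6 → best response X.
Player 3 against (U, X): payoffs 9, 6 → best response In.
Player 3 against (U, Y): payoffs 9, 1 → best response In.
Player 3 against (M, X): payoffs 4, 9 → best response Out.
Player 3 against (M, Y): payoffs 5, 4 → best response In.
Player 3 against (D, X): payoffs 8, 9 → best response Out.
Player 3 against (D, Y): payoffs 3, 4 → best response Out.
No profile is a mutual best response for all players.

This game has no pure Nash equilibrium.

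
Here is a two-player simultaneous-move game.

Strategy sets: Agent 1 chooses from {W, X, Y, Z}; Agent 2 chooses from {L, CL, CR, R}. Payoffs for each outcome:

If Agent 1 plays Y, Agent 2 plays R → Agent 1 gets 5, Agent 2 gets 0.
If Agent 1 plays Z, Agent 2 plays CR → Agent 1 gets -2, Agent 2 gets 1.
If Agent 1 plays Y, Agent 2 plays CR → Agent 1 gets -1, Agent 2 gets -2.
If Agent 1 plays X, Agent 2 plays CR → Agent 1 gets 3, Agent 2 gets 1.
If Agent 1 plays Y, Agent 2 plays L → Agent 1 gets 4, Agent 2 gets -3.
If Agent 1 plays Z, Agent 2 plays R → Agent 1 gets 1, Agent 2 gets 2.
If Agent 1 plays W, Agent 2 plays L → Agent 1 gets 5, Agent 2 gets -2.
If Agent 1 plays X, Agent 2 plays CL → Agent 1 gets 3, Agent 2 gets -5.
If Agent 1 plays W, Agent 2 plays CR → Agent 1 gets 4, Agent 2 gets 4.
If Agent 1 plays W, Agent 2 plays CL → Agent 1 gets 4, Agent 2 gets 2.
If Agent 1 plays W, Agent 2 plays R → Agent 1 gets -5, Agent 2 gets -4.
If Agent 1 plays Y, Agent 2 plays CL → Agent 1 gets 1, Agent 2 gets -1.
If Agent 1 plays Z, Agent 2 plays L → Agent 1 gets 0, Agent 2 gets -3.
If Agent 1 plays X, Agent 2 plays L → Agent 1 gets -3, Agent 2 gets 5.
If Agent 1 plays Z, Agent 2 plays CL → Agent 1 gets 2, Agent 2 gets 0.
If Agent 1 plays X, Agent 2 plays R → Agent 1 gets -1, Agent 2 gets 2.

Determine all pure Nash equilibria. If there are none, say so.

Agent 1 against L: payoffs 5, -3, 4, 0 → best response W.
Agent 1 against CL: payoffs 4, 3, 1, 2 → best response W.
Agent 1 against CR: payoffs 4, 3, -1, -2 → best response W.
Agent 1 against R: payoffs -5, -1, 5, 1 → best response Y.
Agent 2 against W: payoffs -2, 2, 4, -4 → best response CR.
Agent 2 against X: payoffs 5, -5, 1, 2 → best response L.
Agent 2 against Y: payoffs -3, -1, -2, 0 → best response R.
Agent 2 against Z: payoffs -3, 0, 1, 2 → best response R.
Mutual best responses: (W, CR); (Y, R).

Pure-strategy Nash equilibria: (W, CR); (Y, R)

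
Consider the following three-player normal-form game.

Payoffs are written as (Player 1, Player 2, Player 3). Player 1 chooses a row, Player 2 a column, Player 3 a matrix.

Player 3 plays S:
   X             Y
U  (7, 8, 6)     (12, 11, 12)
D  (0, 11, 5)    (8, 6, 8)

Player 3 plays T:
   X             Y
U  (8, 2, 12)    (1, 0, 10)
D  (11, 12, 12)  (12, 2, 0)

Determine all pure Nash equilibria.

(U, Y, S); (D, X, T)

Player 1 against (X, S): payoffs 7, 0 → best response U.
Player 1 against (X, T): payoffs 8, 11 → best response D.
Player 1 against (Y, S): payoffs 12, 8 → best response U.
Player 1 against (Y, T): payoffs 1, 12 → best response D.
Player 2 against (U, S): payoffs 8, 11 → best response Y.
Player 2 against (U, T): payoffs 2, 0 → best response X.
Player 2 against (D, S): payoffs 11, 6 → best response X.
Player 2 against (D, T): payoffs 12, 2 → best response X.
Player 3 against (U, X): payoffs 6, 12 → best response T.
Player 3 against (U, Y): payoffs 12, 10 → best response S.
Player 3 against (D, X): payoffs 5, 12 → best response T.
Player 3 against (D, Y): payoffs 8, 0 → best response S.
Mutual best responses: (U, Y, S); (D, X, T).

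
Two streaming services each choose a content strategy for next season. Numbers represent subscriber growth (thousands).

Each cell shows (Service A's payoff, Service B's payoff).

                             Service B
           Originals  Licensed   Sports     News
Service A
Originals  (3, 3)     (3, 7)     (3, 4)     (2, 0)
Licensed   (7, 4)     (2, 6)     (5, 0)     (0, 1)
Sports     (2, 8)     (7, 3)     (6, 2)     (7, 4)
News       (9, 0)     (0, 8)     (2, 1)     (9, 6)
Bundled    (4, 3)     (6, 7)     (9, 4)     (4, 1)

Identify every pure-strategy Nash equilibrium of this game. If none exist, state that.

No pure-strategy Nash equilibrium.

Check each profile: it is a Nash equilibrium iff no player can strictly gain by switching unilaterally.
(Originals, Originals): Service A can switch to Licensed (3 → 7). Not NE.
(Originals, Licensed): Service A can switch to Sports (3 → 7). Not NE.
(Originals, Sports): Service A can switch to Licensed (3 → 5). Not NE.
(Originals, News): Service A can switch to Sports (2 → 7). Not NE.
(Licensed, Originals): Service A can switch to News (7 → 9). Not NE.
(Licensed, Licensed): Service A can switch to Originals (2 → 3). Not NE.
(Licensed, Sports): Service A can switch to Sports (5 → 6). Not NE.
(Licensed, News): Service A can switch to Originals (0 → 2). Not NE.
(The remaining 12 profiles each have a profitable deviation by the same check.)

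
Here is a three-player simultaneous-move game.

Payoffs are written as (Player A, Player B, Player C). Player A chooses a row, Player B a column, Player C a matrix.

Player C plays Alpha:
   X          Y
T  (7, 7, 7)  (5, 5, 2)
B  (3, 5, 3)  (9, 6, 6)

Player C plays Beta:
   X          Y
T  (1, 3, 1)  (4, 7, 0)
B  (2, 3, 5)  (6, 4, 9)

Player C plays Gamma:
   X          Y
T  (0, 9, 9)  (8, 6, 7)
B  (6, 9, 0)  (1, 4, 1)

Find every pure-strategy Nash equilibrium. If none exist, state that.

Pure NE: (B, Y, Beta)

(T, X, Alpha): Player C can switch to Gamma (7 → 9). Not NE.
(T, X, Beta): Player A can switch to B (1 → 2). Not NE.
(T, X, Gamma): Player A can switch to B (0 → 6). Not NE.
(T, Y, Alpha): Player A can switch to B (5 → 9). Not NE.
(T, Y, Beta): Player A can switch to B (4 → 6). Not NE.
(T, Y, Gamma): Player B can switch to X (6 → 9). Not NE.
(B, X, Alpha): Player A can switch to T (3 → 7). Not NE.
(B, X, Beta): Player B can switch to Y (3 → 4). Not NE.
(B, X, Gamma): Player C can switch to Alpha (0 → 3). Not NE.
(B, Y, Alpha): Player C can switch to Beta (6 → 9). Not NE.
(B, Y, Beta): Player A gets 6, best alternative 4; Player B gets 4, best alternative 3; Player C gets 9, best alternative 6. No profitable deviation — NE.
(The remaining 1 profile has a profitable deviation by the same check.)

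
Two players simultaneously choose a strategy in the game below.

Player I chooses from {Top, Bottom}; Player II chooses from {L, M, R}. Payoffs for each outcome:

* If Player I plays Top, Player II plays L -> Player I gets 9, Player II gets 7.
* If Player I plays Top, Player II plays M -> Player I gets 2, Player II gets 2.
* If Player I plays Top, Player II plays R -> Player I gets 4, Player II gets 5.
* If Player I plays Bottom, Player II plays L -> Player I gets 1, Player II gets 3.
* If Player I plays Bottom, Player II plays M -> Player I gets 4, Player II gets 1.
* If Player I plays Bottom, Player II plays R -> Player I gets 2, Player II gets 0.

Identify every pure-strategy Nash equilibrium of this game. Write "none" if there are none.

(Top, L): Player I gets 9, best alternative 1; Player II gets 7, best alternative 5. No profitable deviation — NE.
(Top, M): Player I can switch to Bottom (2 → 4). Not NE.
(Top, R): Player II can switch to L (5 → 7). Not NE.
(Bottom, L): Player I can switch to Top (1 → 9). Not NE.
(Bottom, M): Player II can switch to L (1 → 3). Not NE.
(Bottom, R): Player I can switch to Top (2 → 4). Not NE.

The unique pure-strategy Nash equilibrium is (Top, L).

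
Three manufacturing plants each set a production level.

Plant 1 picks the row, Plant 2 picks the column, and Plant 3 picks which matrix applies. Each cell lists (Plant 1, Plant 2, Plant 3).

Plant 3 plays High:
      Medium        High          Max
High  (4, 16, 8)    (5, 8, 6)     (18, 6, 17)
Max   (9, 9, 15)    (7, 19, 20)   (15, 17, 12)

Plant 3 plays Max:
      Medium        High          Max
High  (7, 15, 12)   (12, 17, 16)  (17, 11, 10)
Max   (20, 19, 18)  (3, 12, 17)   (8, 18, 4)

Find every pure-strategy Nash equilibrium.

Check each profile: it is a Nash equilibrium iff no player can strictly gain by switching unilaterally.
(High, Medium, High): Plant 1 can switch to Max (4 → 9). Not NE.
(High, Medium, Max): Plant 1 can switch to Max (7 → 20). Not NE.
(High, High, High): Plant 1 can switch to Max (5 → 7). Not NE.
(High, High, Max): Plant 1 gets 12, best alternative 3; Plant 2 gets 17, best alternative 15; Plant 3 gets 16, best alternative 6. No profitable deviation — NE.
(High, Max, High): Plant 2 can switch to Medium (6 → 16). Not NE.
(High, Max, Max): Plant 2 can switch to Medium (11 → 15). Not NE.
(Max, Medium, High): Plant 2 can switch to High (9 → 19). Not NE.
(Max, Medium, Max): Plant 1 gets 20, best alternative 7; Plant 2 gets 19, best alternative 18; Plant 3 gets 18, best alternative 15. No profitable deviation — NE.
(Max, High, High): Plant 1 gets 7, best alternative 5; Plant 2 gets 19, best alternative 17; Plant 3 gets 20, best alternative 17. No profitable deviation — NE.
(Max, High, Max): Plant 1 can switch to High (3 → 12). Not NE.
(Max, Max, High): Plant 1 can switch to High (15 → 18). Not NE.
(Max, Max, Max): Plant 1 can switch to High (8 → 17). Not NE.

(High, High, Max), (Max, Medium, Max), (Max, High, High)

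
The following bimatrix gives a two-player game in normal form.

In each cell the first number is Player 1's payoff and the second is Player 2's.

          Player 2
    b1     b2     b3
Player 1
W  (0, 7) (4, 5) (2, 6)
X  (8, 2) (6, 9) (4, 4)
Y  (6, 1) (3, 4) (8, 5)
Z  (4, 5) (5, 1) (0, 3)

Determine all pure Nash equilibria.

(X, b2), (Y, b3)

For each strategy profile, look for a profitable unilateral deviation.
(W, b1): Player 1 can switch to X (0 → 8). Not NE.
(W, b2): Player 1 can switch to X (4 → 6). Not NE.
(W, b3): Player 1 can switch to X (2 → 4). Not NE.
(X, b1): Player 2 can switch to b2 (2 → 9). Not NE.
(X, b2): Player 1 gets 6, best alternative 5; Player 2 gets 9, best alternative 4. No profitable deviation — NE.
(X, b3): Player 1 can switch to Y (4 → 8). Not NE.
(Y, b1): Player 1 can switch to X (6 → 8). Not NE.
(Y, b2): Player 1 can switch to W (3 → 4). Not NE.
(Y, b3): Player 1 gets 8, best alternative 4; Player 2 gets 5, best alternative 4. No profitable deviation — NE.
(Z, b1): Player 1 can switch to X (4 → 8). Not NE.
(Z, b2): Player 1 can switch to X (5 → 6). Not NE.
(Z, b3): Player 1 can switch to W (0 → 2). Not NE.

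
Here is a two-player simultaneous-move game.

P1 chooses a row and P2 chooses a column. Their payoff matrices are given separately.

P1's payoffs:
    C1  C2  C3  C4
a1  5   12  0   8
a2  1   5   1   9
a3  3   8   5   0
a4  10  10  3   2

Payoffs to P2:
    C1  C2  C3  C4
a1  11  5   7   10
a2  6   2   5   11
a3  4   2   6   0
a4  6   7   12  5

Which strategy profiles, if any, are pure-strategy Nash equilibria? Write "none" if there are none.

Check each profile: it is a Nash equilibrium iff no player can strictly gain by switching unilaterally.
(a1, C1): P1 can switch to a4 (5 → 10). Not NE.
(a1, C2): P2 can switch to C1 (5 → 11). Not NE.
(a1, C3): P1 can switch to a2 (0 → 1). Not NE.
(a1, C4): P1 can switch to a2 (8 → 9). Not NE.
(a2, C1): P1 can switch to a1 (1 → 5). Not NE.
(a2, C2): P1 can switch to a1 (5 → 12). Not NE.
(a2, C4): P1 gets 9, best alternative 8; P2 gets 11, best alternative 6. No profitable deviation — NE.
(a3, C3): P1 gets 5, best alternative 3; P2 gets 6, best alternative 4. No profitable deviation — NE.
(The remaining 8 profiles each have a profitable deviation by the same check.)

Pure-strategy Nash equilibria: (a2, C4), (a3, C3)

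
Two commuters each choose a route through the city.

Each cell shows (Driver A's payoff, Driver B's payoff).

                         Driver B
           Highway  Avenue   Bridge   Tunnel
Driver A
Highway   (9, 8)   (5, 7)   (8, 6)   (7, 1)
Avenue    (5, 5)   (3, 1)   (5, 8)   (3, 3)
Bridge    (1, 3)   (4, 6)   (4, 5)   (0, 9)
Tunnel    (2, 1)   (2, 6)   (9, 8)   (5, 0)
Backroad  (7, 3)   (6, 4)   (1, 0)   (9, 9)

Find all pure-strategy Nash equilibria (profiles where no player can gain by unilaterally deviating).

(Highway, Highway); (Tunnel, Bridge); (Backroad, Tunnel)

(Highway, Highway): Driver A gets 9, best alternative 7; Driver B gets 8, best alternative 7. No profitable deviation — NE.
(Highway, Avenue): Driver A can switch to Backroad (5 → 6). Not NE.
(Highway, Bridge): Driver A can switch to Tunnel (8 → 9). Not NE.
(Highway, Tunnel): Driver A can switch to Backroad (7 → 9). Not NE.
(Avenue, Highway): Driver A can switch to Highway (5 → 9). Not NE.
(Avenue, Avenue): Driver A can switch to Highway (3 → 5). Not NE.
(Avenue, Bridge): Driver A can switch to Highway (5 → 8). Not NE.
(Tunnel, Bridge): Driver A gets 9, best alternative 8; Driver B gets 8, best alternative 6. No profitable deviation — NE.
(Backroad, Tunnel): Driver A gets 9, best alternative 7; Driver B gets 9, best alternative 4. No profitable deviation — NE.
(The remaining 11 profiles each have a profitable deviation by the same check.)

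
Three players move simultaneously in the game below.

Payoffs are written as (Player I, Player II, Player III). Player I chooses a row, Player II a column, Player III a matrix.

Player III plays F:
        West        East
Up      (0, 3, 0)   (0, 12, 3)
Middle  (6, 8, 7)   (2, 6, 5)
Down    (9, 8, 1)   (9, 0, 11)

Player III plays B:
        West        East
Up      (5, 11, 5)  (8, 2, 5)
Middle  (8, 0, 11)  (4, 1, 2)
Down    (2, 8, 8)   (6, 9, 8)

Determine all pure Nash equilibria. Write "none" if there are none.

There is no pure-strategy Nash equilibrium.

Mark each player's best response to every combination of opponents' strategies; a profile where every player is best-responding is a pure Nash equilibrium.
Player I against (West, F): payoffs 0, 6, 9 → best response Down.
Player I against (West, B): payoffs 5, 8, 2 → best response Middle.
Player I against (East, F): payoffs 0, 2, 9 → best response Down.
Player I against (East, B): payoffs 8, 4, 6 → best response Up.
Player II against (Up, F): payoffs 3, 12 → best response East.
Player II against (Up, B): payoffs 11, 2 → best response West.
Player II against (Middle, F): payoffs 8, 6 → best response West.
Player II against (Middle, B): payoffs 0, 1 → best response East.
Player II against (Down, F): payoffs 8, 0 → best response West.
Player II against (Down, B): payoffs 8, 9 → best response East.
Player III against (Up, West): payoffs 0, 5 → best response B.
Player III against (Up, East): payoffs 3, 5 → best response B.
Player III against (Middle, West): payoffs 7, 11 → best response B.
Player III against (Middle, East): payoffs 5, 2 → best response F.
Player III against (Down, West): payoffs 1, 8 → best response B.
Player III against (Down, East): payoffs 11, 8 → best response F.
No profile is a mutual best response for all players.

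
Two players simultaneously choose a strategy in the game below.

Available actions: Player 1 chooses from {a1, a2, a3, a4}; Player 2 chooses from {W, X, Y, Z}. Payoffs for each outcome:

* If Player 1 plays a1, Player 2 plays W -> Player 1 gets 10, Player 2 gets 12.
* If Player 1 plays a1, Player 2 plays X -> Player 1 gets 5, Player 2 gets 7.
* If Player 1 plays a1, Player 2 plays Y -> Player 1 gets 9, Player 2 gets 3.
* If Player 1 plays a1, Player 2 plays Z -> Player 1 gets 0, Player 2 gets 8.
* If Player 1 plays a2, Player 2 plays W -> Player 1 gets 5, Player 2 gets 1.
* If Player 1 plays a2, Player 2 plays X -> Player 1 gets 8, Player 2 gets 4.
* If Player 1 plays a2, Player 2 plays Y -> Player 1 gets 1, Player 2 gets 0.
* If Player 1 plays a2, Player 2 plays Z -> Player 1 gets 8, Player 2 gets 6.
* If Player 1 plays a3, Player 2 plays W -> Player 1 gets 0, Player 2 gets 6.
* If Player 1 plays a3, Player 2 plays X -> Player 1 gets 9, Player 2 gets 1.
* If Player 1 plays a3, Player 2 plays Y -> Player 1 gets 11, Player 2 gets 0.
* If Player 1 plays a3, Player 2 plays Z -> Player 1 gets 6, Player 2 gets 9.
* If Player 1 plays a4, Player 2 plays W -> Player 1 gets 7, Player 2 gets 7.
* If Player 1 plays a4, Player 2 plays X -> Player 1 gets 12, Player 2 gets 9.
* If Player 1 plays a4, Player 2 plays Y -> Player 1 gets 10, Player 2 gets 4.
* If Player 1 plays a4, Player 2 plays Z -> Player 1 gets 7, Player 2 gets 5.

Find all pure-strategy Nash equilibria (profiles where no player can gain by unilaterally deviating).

The pure Nash equilibria are (a1, W), (a2, Z), (a4, X).

(a1, W): Player 1 gets 10, best alternative 7; Player 2 gets 12, best alternative 8. No profitable deviation — NE.
(a1, X): Player 1 can switch to a2 (5 → 8). Not NE.
(a1, Y): Player 1 can switch to a3 (9 → 11). Not NE.
(a1, Z): Player 1 can switch to a2 (0 → 8). Not NE.
(a2, W): Player 1 can switch to a1 (5 → 10). Not NE.
(a2, X): Player 1 can switch to a3 (8 → 9). Not NE.
(a2, Y): Player 1 can switch to a1 (1 → 9). Not NE.
(a2, Z): Player 1 gets 8, best alternative 7; Player 2 gets 6, best alternative 4. No profitable deviation — NE.
(a3, W): Player 1 can switch to a1 (0 → 10). Not NE.
(a3, X): Player 1 can switch to a4 (9 → 12). Not NE.
(a4, X): Player 1 gets 12, best alternative 9; Player 2 gets 9, best alternative 7. No profitable deviation — NE.
(The remaining 5 profiles each have a profitable deviation by the same check.)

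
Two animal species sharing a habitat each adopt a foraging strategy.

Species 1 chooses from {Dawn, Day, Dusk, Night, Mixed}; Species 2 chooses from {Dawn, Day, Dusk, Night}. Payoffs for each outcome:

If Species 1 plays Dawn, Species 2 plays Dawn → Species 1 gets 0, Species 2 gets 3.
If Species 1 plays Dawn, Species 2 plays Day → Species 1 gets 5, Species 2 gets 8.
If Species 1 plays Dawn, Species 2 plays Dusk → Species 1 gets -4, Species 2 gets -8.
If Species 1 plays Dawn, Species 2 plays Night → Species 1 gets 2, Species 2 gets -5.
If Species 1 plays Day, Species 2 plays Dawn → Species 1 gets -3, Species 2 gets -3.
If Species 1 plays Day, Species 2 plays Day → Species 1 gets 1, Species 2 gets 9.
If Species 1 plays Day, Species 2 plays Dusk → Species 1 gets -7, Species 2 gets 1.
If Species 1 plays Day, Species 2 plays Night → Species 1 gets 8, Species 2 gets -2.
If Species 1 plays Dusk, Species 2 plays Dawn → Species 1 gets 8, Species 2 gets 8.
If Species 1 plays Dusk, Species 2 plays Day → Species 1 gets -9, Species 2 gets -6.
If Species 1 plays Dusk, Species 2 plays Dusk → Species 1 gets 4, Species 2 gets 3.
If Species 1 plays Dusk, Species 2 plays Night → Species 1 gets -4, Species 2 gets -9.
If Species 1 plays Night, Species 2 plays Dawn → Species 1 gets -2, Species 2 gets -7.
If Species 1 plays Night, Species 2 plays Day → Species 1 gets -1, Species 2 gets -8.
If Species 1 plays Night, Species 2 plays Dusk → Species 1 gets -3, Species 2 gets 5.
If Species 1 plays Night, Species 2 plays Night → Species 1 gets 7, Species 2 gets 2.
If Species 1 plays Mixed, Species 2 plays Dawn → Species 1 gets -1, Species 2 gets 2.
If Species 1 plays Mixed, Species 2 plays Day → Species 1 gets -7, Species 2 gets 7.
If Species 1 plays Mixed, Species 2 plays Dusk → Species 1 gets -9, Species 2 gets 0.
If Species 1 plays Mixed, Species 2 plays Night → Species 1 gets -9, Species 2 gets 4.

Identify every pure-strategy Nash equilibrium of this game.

The pure Nash equilibria are (Dawn, Day) and (Dusk, Dawn).

Species 1 against Dawn: payoffs 0, -3, 8, -2, -1 → best response Dusk.
Species 1 against Day: payoffs 5, 1, -9, -1, -7 → best response Dawn.
Species 1 against Dusk: payoffs -4, -7, 4, -3, -9 → best response Dusk.
Species 1 against Night: payoffs 2, 8, -4, 7, -9 → best response Day.
Species 2 against Dawn: payoffs 3, 8, -8, -5 → best response Day.
Species 2 against Day: payoffs -3, 9, 1, -2 → best response Day.
Species 2 against Dusk: payoffs 8, -6, 3, -9 → best response Dawn.
Species 2 against Night: payoffs -7, -8, 5, 2 → best response Dusk.
Species 2 against Mixed: payoffs 2, 7, 0, 4 → best response Day.
Mutual best responses: (Dawn, Day); (Dusk, Dawn).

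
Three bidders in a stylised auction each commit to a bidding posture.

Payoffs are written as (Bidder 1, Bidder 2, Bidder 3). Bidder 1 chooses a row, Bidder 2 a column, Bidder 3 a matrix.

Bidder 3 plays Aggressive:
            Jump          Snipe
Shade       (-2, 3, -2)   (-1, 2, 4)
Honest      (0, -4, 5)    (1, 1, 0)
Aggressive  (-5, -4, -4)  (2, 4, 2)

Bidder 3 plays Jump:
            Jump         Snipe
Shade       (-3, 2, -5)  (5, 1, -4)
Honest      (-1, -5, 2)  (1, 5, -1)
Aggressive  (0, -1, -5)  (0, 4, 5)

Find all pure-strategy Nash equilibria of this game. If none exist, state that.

There is no pure-strategy Nash equilibrium.

For each player, find the best response to each opponent profile; mutual best responses are the pure NE.
Bidder 1 against (Jump, Aggressive): payoffs -2, 0, -5 → best response Honest.
Bidder 1 against (Jump, Jump): payoffs -3, -1, 0 → best response Aggressive.
Bidder 1 against (Snipe, Aggressive): payoffs -1, 1, 2 → best response Aggressive.
Bidder 1 against (Snipe, Jump): payoffs 5, 1, 0 → best response Shade.
Bidder 2 against (Shade, Aggressive): payoffs 3, 2 → best response Jump.
Bidder 2 against (Shade, Jump): payoffs 2, 1 → best response Jump.
Bidder 2 against (Honest, Aggressive): payoffs -4, 1 → best response Snipe.
Bidder 2 against (Honest, Jump): payoffs -5, 5 → best response Snipe.
Bidder 2 against (Aggressive, Aggressive): payoffs -4, 4 → best response Snipe.
Bidder 2 against (Aggressive, Jump): payoffs -1, 4 → best response Snipe.
Bidder 3 against (Shade, Jump): payoffs -2, -5 → best response Aggressive.
Bidder 3 against (Shade, Snipe): payoffs 4, -4 → best response Aggressive.
Bidder 3 against (Honest, Jump): payoffs 5, 2 → best response Aggressive.
Bidder 3 against (Honest, Snipe): payoffs 0, -1 → best response Aggressive.
Bidder 3 against (Aggressive, Jump): payoffs -4, -5 → best response Aggressive.
Bidder 3 against (Aggressive, Snipe): payoffs 2, 5 → best response Jump.
No profile is a mutual best response for all players.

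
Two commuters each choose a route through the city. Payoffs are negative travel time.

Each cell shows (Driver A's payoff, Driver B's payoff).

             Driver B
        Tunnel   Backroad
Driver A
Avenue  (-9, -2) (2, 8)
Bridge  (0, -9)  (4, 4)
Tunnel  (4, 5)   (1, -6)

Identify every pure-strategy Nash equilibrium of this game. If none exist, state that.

Pure-strategy Nash equilibria: (Bridge, Backroad), (Tunnel, Tunnel)

(Avenue, Tunnel): Driver A can switch to Bridge (-9 → 0). Not NE.
(Avenue, Backroad): Driver A can switch to Bridge (2 → 4). Not NE.
(Bridge, Tunnel): Driver A can switch to Tunnel (0 → 4). Not NE.
(Bridge, Backroad): Driver A gets 4, best alternative 2; Driver B gets 4, best alternative -9. No profitable deviation — NE.
(Tunnel, Tunnel): Driver A gets 4, best alternative 0; Driver B gets 5, best alternative -6. No profitable deviation — NE.
(Tunnel, Backroad): Driver A can switch to Avenue (1 → 2). Not NE.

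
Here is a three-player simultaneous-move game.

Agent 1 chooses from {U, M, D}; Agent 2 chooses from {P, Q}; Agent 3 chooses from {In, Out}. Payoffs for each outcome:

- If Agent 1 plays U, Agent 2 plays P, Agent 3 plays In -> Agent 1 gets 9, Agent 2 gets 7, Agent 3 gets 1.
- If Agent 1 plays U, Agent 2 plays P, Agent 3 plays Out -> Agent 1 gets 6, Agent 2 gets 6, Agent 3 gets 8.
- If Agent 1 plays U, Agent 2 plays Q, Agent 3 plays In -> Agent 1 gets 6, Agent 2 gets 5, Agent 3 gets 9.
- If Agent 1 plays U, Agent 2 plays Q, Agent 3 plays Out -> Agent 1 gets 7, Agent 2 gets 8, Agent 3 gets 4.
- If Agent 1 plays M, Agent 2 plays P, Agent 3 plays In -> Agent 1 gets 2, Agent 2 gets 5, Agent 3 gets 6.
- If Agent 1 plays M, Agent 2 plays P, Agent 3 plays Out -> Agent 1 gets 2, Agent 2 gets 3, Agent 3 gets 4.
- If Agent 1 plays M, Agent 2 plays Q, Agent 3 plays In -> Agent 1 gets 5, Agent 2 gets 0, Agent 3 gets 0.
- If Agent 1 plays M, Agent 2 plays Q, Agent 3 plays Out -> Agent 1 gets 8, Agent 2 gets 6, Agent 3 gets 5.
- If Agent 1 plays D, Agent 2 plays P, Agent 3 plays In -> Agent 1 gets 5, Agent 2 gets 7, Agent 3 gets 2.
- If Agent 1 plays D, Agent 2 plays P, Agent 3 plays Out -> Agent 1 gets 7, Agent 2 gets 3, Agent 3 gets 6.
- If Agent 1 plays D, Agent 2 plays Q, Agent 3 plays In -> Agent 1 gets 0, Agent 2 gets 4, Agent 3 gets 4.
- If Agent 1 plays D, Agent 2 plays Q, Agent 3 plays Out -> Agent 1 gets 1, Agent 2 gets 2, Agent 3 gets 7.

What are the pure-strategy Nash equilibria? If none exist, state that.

Pure-strategy Nash equilibria: (M, Q, Out); (D, P, Out)

(U, P, In): Agent 3 can switch to Out (1 → 8). Not NE.
(U, P, Out): Agent 1 can switch to D (6 → 7). Not NE.
(U, Q, In): Agent 2 can switch to P (5 → 7). Not NE.
(U, Q, Out): Agent 1 can switch to M (7 → 8). Not NE.
(M, P, In): Agent 1 can switch to U (2 → 9). Not NE.
(M, P, Out): Agent 1 can switch to U (2 → 6). Not NE.
(M, Q, Out): Agent 1 gets 8, best alternative 7; Agent 2 gets 6, best alternative 3; Agent 3 gets 5, best alternative 0. No profitable deviation — NE.
(D, P, Out): Agent 1 gets 7, best alternative 6; Agent 2 gets 3, best alternative 2; Agent 3 gets 6, best alternative 2. No profitable deviation — NE.
(The remaining 4 profiles each have a profitable deviation by the same check.)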